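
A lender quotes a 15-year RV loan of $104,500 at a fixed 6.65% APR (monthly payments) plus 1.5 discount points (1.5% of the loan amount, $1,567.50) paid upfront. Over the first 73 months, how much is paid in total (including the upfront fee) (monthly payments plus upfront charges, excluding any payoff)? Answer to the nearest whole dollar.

At 6.65% the monthly rate is 0.0055417, so the payment is 104,500 × 0.0055417 / (1 − 1.0055417^−180) = $918.95.
Total outlay = 73 × $918.95 + $1,567.50 = $68,650.85.

$68,651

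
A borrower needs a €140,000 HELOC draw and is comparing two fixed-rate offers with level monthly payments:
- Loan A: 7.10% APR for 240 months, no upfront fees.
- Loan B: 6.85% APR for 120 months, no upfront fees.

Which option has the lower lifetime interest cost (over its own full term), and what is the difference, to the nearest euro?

Loan B by €68,755

Loan A: monthly rate = 7.1%/12 = 0.0059167; payment = 140,000 × 0.0059167 / (1 − (1+0.0059167)^−240) = €1,093.84.
Total interest on Loan A = 240 × €1,093.84 − €140,000 = €122,521.60.
Loan B: monthly rate = 6.85%/12 = 0.0057083; payment = 140,000 × 0.0057083 / (1 − (1+0.0057083)^−120) = €1,614.72.
Total interest on Loan B = 120 × €1,614.72 − €140,000 = €53,766.40.
Loan B is lower by €68,755.20.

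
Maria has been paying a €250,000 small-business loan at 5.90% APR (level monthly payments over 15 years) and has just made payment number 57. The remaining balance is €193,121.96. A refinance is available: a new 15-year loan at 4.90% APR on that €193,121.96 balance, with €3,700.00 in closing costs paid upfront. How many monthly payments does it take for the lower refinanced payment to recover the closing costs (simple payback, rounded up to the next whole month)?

7 months

Current payment = 250,000 × 5.9%/12 / (1 − (1+0.0049167)^−180) = €2,096.16.
Refinanced payment = 193,121.96 × 0.0040833 / (1 − (1+0.0040833)^−180) = €1,517.15.
Monthly savings = €2,096.16 − €1,517.15 = €579.01.
Break-even = €3,700.00 / €579.01 = 6.39 → 7 months.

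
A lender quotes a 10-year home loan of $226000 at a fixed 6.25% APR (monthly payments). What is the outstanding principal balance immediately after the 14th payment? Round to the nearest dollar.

With monthly rate i = 6.25%/12 = 0.0052083, the balance after k of n payments is P · [(1+i)^n − (1+i)^k] / [(1+i)^n − 1].
(1+0.0052083)^120 = 1.86521817 and (1+0.0052083)^14 = 1.07543737, so the balance is 226,000 × (1.86521817 − 1.07543737) / (1.86521817 − 1) = $206,295.32.

$206,295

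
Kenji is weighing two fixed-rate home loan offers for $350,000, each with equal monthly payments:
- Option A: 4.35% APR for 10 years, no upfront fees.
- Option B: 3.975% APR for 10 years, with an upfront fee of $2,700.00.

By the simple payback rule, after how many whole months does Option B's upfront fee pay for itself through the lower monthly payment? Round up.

Option A: at 4.35% the monthly rate is 0.0036250, so the payment is 350,000 × 0.0036250 / (1 − 1.0036250^−120) = $3,602.09.
Option B: at 3.975% the monthly rate is 0.0033125, so the payment is 350,000 × 0.0033125 / (1 − 1.0033125^−120) = $3,539.42.
Monthly savings = $3,602.09 − $3,539.42 = $62.67.
Break-even = $2,700.00 / $62.67 = 43.08 → 44 months.

44 months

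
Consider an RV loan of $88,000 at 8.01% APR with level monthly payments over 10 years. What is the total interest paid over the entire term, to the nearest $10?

$40,180

Monthly rate = 8.01%/12 = 0.0066750; payment = 88,000 × 0.0066750 / (1 − (1+0.0066750)^−120) = $1,068.15.
Total paid = 120 × $1,068.15 = $128,178.00; interest = $128,178.00 − $88,000 = $40,178.00.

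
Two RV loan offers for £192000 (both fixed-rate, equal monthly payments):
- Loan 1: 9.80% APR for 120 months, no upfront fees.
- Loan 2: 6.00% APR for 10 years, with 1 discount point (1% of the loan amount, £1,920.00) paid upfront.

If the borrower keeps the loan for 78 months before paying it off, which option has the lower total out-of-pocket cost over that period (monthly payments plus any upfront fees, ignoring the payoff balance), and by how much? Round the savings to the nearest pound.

Loan 1: at 9.80% the monthly rate is 0.0081667, so the payment is 192,000 × 0.0081667 / (1 − 1.0081667^−120) = £2,516.08.
Loan 2: at 6.00% the monthly rate is 0.0050000, so the payment is 192,000 × 0.0050000 / (1 − 1.0050000^−120) = £2,131.59.
Over 78 months: Loan 1 costs 78 × £2,516.08 = £196,254.24; Loan 2 costs 78 × £2,131.59 + £1,920.00 = £168,184.02.
Loan 2 is cheaper by £196,254.24 − £168,184.02 = £28,070.22.

Loan 2 by £28,070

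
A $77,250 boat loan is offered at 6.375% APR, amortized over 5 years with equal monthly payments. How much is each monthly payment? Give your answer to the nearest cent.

At 6.375% the monthly rate is 0.0053125, so the payment is 77,250 × 0.0053125 / (1 − 1.0053125^−60) = $1,506.97.

$1,506.97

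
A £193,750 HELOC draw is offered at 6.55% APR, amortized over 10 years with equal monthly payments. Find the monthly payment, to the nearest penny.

At 6.55% the monthly rate is 0.0054583, so the payment is 193,750 × 0.0054583 / (1 − 1.0054583^−120) = £2,204.92.

£2,204.92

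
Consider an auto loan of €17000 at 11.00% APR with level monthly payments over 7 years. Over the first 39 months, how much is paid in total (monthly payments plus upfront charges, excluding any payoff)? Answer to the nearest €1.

€11,352

At 11.00% the monthly rate is 0.0091667, so the payment is 17,000 × 0.0091667 / (1 − 1.0091667^−84) = €291.08.
Total outlay = 39 × €291.08 = €11,352.12.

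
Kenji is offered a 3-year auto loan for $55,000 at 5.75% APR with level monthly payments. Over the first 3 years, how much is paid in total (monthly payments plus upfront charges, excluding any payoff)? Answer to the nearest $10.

At 5.75% the monthly rate is 0.0047917, so the payment is 55,000 × 0.0047917 / (1 − 1.0047917^−36) = $1,666.98.
Total outlay = 36 × $1,666.98 = $60,011.28.

$60,010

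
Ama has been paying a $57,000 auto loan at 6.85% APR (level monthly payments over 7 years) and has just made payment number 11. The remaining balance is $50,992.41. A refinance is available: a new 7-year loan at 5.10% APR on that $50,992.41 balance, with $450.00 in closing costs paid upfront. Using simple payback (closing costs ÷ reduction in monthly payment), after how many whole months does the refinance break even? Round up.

Current payment = 57,000 × 6.85%/12 / (1 − (1+0.0057083)^−84) = $856.11.
Refinanced payment = 50,992.41 × 0.0042500 / (1 − (1+0.0042500)^−84) = $723.12.
Monthly savings = $856.11 − $723.12 = $132.99.
Break-even = $450.00 / $132.99 = 3.38 → 4 months.

4 months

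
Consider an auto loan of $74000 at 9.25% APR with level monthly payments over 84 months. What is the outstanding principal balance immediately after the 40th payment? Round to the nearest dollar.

$44,634

With monthly rate i = 9.25%/12 = 0.0077083, the balance after k of n payments is P · [(1+i)^n − (1+i)^k] / [(1+i)^n − 1].
(1+0.0077083)^84 = 1.90601977 and (1+0.0077083)^40 = 1.35954629, so the balance is 74,000 × (1.90601977 − 1.35954629) / (1.90601977 − 1) = $44,633.72.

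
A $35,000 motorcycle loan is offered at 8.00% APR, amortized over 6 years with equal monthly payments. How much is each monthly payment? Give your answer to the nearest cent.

Monthly rate = 8%/12 = 0.0066667; payment = 35,000 × 0.0066667 / (1 − (1+0.0066667)^−72) = $613.66.

$613.66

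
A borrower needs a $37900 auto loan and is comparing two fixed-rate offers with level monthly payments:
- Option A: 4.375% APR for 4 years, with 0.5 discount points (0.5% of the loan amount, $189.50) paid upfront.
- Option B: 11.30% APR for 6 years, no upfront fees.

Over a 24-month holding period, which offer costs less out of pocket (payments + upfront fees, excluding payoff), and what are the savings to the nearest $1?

Option A: monthly rate = 4.375%/12 = 0.0036458; payment = 37,900 × 0.0036458 / (1 − (1+0.0036458)^−48) = $862.12.
Option B: at 11.30% the monthly rate is 0.0094167, so the payment is 37,900 × 0.0094167 / (1 − 1.0094167^−72) = $727.23.
Over 24 months: Option A costs 24 × $862.12 + $189.50 = $20,880.38; Option B costs 24 × $727.23 = $17,453.52.
Option B is cheaper by $20,880.38 − $17,453.52 = $3,426.86.

Option B by $3,427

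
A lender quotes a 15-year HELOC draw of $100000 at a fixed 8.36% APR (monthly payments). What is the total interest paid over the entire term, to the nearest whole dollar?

$75,779

At 8.36% the monthly rate is 0.0069667, so the payment is 100,000 × 0.0069667 / (1 − 1.0069667^−180) = $976.55.
Total paid = 180 × $976.55 = $175,779.00; interest = $175,779.00 − $100,000 = $75,779.00.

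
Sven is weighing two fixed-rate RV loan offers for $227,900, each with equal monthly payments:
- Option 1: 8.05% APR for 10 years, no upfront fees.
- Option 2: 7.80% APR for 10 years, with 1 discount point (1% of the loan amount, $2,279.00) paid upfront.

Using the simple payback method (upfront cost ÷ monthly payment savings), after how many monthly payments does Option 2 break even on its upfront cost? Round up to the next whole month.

Option 1: at 8.05% the monthly rate is 0.0067083, so the payment is 227,900 × 0.0067083 / (1 − 1.0067083^−120) = $2,771.08.
Option 2: at 7.80% the monthly rate is 0.0065000, so the payment is 227,900 × 0.0065000 / (1 − 1.0065000^−120) = $2,741.03.
Monthly savings = $2,771.08 − $2,741.03 = $30.05.
Break-even = $2,279.00 / $30.05 = 75.84 → 76 months.

76 months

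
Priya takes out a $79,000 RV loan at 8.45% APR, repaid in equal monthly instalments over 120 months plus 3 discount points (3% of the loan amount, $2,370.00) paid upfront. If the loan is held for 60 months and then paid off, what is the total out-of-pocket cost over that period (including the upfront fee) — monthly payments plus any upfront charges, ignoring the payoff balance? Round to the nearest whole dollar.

$61,013

At 8.45% the monthly rate is 0.0070417, so the payment is 79,000 × 0.0070417 / (1 − 1.0070417^−120) = $977.38.
Total outlay = 60 × $977.38 + $2,370.00 = $61,012.80.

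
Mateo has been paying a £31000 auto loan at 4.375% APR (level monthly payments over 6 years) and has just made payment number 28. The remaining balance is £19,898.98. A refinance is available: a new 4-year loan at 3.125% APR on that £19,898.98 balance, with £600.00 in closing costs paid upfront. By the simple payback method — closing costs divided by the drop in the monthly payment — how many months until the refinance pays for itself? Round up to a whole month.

13 months

Current payment = 31,000 × 4.375%/12 / (1 − (1+0.0036458)^−72) = £490.32.
Refinanced payment = 19,898.98 × 0.0026042 / (1 − (1+0.0026042)^−48) = £441.55.
Monthly savings = £490.32 − £441.55 = £48.77.
Break-even = £600.00 / £48.77 = 12.30 → 13 months.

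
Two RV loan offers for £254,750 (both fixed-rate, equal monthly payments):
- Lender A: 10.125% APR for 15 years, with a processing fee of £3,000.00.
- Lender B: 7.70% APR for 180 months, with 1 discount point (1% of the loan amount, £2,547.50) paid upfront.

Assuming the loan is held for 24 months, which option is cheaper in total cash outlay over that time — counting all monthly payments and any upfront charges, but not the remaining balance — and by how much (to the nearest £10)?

Lender B by £9,250

Lender A: monthly rate = 10.125%/12 = 0.0084375; payment = 254,750 × 0.0084375 / (1 − (1+0.0084375)^−180) = £2,757.07.
Lender B: at 7.70% the monthly rate is 0.0064167, so the payment is 254,750 × 0.0064167 / (1 − 1.0064167^−180) = £2,390.61.
Over 24 months: Lender A costs 24 × £2,757.07 + £3,000.00 = £69,169.68; Lender B costs 24 × £2,390.61 + £2,547.50 = £59,922.14.
Lender B is cheaper by £69,169.68 − £59,922.14 = £9,247.54.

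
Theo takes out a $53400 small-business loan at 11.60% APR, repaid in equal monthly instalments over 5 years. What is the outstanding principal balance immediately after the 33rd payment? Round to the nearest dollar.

$27,855

With monthly rate i = 11.6%/12 = 0.0096667, the balance after k of n payments is P · [(1+i)^n − (1+i)^k] / [(1+i)^n − 1].
(1+0.0096667)^60 = 1.78107053 and (1+0.0096667)^33 = 1.37364533, so the balance is 53,400 × (1.78107053 − 1.37364533) / (1.78107053 − 1) = $27,854.73.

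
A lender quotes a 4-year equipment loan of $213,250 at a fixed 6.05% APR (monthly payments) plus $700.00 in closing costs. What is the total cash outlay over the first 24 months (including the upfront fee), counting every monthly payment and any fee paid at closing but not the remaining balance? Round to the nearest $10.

Monthly rate = 6.05%/12 = 0.0050417; payment = 213,250 × 0.0050417 / (1 − (1+0.0050417)^−48) = $5,013.07.
Total outlay = 24 × $5,013.07 + $700.00 = $121,013.68.

$121,010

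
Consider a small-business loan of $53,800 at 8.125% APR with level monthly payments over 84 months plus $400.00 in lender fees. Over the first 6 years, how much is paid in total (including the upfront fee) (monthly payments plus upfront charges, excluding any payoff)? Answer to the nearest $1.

At 8.125% the monthly rate is 0.0067708, so the payment is 53,800 × 0.0067708 / (1 − 1.0067708^−84) = $841.89.
Total outlay = 72 × $841.89 + $400.00 = $61,016.08.

$61,016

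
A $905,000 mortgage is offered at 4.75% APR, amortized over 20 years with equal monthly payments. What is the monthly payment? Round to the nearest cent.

At 4.75% the monthly rate is 0.0039583, so the payment is 905,000 × 0.0039583 / (1 − 1.0039583^−240) = $5,848.32.

$5,848.32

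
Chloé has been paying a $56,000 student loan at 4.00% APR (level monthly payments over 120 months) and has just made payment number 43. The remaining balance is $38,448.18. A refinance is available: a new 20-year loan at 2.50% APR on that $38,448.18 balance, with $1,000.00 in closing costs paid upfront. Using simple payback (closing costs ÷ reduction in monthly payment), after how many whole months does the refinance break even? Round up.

Current payment = 56,000 × 4%/12 / (1 − (1+0.0033333)^−120) = $566.97.
Refinanced payment = 38,448.18 × 0.0020833 / (1 − (1+0.0020833)^−240) = $203.74.
Monthly savings = $566.97 − $203.74 = $363.23.
Break-even = $1,000.00 / $363.23 = 2.75 → 3 months.

3 months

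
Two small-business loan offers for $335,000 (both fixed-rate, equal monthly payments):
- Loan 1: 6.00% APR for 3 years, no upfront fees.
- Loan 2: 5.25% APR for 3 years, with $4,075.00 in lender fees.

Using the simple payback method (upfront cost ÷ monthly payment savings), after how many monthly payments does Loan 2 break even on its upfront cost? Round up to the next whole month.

Loan 1: monthly rate = 6%/12 = 0.0050000; payment = 335,000 × 0.0050000 / (1 − (1+0.0050000)^−36) = $10,191.35.
Loan 2: monthly rate = 5.25%/12 = 0.0043750; payment = 335,000 × 0.0043750 / (1 − (1+0.0043750)^−36) = $10,077.90.
Monthly savings = $10,191.35 − $10,077.90 = $113.45.
Break-even = $4,075.00 / $113.45 = 35.92 → 36 months.

36 months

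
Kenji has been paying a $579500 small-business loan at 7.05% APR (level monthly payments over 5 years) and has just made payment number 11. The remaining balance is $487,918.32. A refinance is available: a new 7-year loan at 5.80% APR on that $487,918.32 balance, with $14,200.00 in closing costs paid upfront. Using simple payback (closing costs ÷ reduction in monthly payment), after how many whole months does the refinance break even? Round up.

Current payment = 579,500 × 7.05%/12 / (1 − (1+0.0058750)^−60) = $11,488.47.
Refinanced payment = 487,918.32 × 0.0048333 / (1 − (1+0.0048333)^−84) = $7,081.09.
Monthly savings = $11,488.47 − $7,081.09 = $4,407.38.
Break-even = $14,200.00 / $4,407.38 = 3.22 → 4 months.

4 months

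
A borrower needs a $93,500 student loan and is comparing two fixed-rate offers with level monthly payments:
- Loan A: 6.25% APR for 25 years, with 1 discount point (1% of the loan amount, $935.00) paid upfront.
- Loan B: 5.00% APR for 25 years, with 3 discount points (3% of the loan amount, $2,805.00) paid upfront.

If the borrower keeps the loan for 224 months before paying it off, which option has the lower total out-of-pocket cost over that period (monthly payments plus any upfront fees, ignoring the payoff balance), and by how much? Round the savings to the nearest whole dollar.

Loan A: at 6.25% the monthly rate is 0.0052083, so the payment is 93,500 × 0.0052083 / (1 − 1.0052083^−300) = $616.79.
Loan B: monthly rate = 5%/12 = 0.0041667; payment = 93,500 × 0.0041667 / (1 − (1+0.0041667)^−300) = $546.59.
Over 224 months: Loan A costs 224 × $616.79 + $935.00 = $139,095.96; Loan B costs 224 × $546.59 + $2,805.00 = $125,241.16.
Loan B is cheaper by $139,095.96 − $125,241.16 = $13,854.80.

Loan B by $13,855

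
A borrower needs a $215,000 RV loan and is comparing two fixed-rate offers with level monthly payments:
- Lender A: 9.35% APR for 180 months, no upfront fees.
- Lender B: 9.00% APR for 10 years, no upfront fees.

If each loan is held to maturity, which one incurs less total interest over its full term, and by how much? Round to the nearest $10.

Lender B by $73,800

Lender A: monthly rate = 9.35%/12 = 0.0077917; payment = 215,000 × 0.0077917 / (1 − (1+0.0077917)^−180) = $2,225.66.
Total interest on Lender A = 180 × $2,225.66 − $215,000 = $185,618.80.
Lender B: at 9.00% the monthly rate is 0.0075000, so the payment is 215,000 × 0.0075000 / (1 − 1.0075000^−120) = $2,723.53.
Total interest on Lender B = 120 × $2,723.53 − $215,000 = $111,823.60.
Lender B is lower by $73,795.20.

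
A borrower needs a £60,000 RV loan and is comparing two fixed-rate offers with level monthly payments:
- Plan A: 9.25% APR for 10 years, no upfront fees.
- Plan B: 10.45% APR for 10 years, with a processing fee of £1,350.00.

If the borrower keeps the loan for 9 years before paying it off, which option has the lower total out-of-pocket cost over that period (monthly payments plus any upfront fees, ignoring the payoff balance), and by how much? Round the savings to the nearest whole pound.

Plan A: monthly rate = 9.25%/12 = 0.0077083; payment = 60,000 × 0.0077083 / (1 − (1+0.0077083)^−120) = £768.20.
Plan B: at 10.45% the monthly rate is 0.0087083, so the payment is 60,000 × 0.0087083 / (1 − 1.0087083^−120) = £807.93.
Over 108 months: Plan A costs 108 × £768.20 = £82,965.60; Plan B costs 108 × £807.93 + £1,350.00 = £88,606.44.
Plan A is cheaper by £88,606.44 − £82,965.60 = £5,640.84.

Plan A by £5,641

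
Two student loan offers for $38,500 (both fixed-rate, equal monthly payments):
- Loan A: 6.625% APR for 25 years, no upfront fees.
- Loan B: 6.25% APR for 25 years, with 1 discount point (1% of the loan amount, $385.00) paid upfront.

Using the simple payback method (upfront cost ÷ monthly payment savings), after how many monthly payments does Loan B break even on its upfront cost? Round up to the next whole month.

Loan A: at 6.625% the monthly rate is 0.0055208, so the payment is 38,500 × 0.0055208 / (1 − 1.0055208^−300) = $262.97.
Loan B: at 6.25% the monthly rate is 0.0052083, so the payment is 38,500 × 0.0052083 / (1 − 1.0052083^−300) = $253.97.
Monthly savings = $262.97 − $253.97 = $9.00.
Break-even = $385.00 / $9.00 = 42.78 → 43 months.

43 months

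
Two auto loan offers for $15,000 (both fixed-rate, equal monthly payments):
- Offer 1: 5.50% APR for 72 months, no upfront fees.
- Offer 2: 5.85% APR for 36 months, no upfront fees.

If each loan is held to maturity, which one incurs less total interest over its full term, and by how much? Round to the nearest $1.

Offer 1: monthly rate = 5.5%/12 = 0.0045833; payment = 15,000 × 0.0045833 / (1 − (1+0.0045833)^−72) = $245.07.
Total interest on Offer 1 = 72 × $245.07 − $15,000 = $2,645.04.
Offer 2: monthly rate = 5.85%/12 = 0.0048750; payment = 15,000 × 0.0048750 / (1 − (1+0.0048750)^−36) = $455.31.
Total interest on Offer 2 = 36 × $455.31 − $15,000 = $1,391.16.
Offer 2 is lower by $1,253.88.

Offer 2 by $1,254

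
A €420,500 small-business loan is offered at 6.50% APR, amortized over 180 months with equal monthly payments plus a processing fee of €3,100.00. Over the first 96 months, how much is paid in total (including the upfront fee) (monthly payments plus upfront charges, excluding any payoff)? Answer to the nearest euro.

€354,749

Monthly rate = 6.5%/12 = 0.0054167; payment = 420,500 × 0.0054167 / (1 − (1+0.0054167)^−180) = €3,663.01.
Total outlay = 96 × €3,663.01 + €3,100.00 = €354,748.96.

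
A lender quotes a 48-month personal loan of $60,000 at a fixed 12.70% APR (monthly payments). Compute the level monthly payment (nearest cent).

Monthly rate = 12.7%/12 = 0.0105833; payment = 60,000 × 0.0105833 / (1 − (1+0.0105833)^−48) = $1,600.73.

$1,600.73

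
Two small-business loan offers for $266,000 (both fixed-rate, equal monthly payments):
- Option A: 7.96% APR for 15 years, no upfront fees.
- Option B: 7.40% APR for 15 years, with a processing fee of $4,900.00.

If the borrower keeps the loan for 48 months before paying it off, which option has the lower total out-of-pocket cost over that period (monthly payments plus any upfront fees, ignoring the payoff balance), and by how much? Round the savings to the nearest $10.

Option A by $810

Option A: at 7.96% the monthly rate is 0.0066333, so the payment is 266,000 × 0.0066333 / (1 − 1.0066333^−180) = $2,535.90.
Option B: at 7.40% the monthly rate is 0.0061667, so the payment is 266,000 × 0.0061667 / (1 − 1.0061667^−180) = $2,450.76.
Over 48 months: Option A costs 48 × $2,535.90 = $121,723.20; Option B costs 48 × $2,450.76 + $4,900.00 = $122,536.48.
Option A is cheaper by $122,536.48 − $121,723.20 = $813.28.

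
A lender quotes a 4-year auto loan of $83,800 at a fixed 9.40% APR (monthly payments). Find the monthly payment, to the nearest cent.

$2,101.32

At 9.40% the monthly rate is 0.0078333, so the payment is 83,800 × 0.0078333 / (1 − 1.0078333^−48) = $2,101.32.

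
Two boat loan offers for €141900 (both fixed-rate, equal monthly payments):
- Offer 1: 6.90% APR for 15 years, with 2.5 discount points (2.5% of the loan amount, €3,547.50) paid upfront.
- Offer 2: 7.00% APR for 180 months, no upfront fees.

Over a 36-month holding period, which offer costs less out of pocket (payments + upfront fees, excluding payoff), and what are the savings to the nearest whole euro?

Offer 1: monthly rate = 6.9%/12 = 0.0057500; payment = 141,900 × 0.0057500 / (1 − (1+0.0057500)^−180) = €1,267.52.
Offer 2: at 7.00% the monthly rate is 0.0058333, so the payment is 141,900 × 0.0058333 / (1 − 1.0058333^−180) = €1,275.44.
Over 36 months: Offer 1 costs 36 × €1,267.52 + €3,547.50 = €49,178.22; Offer 2 costs 36 × €1,275.44 = €45,915.84.
Offer 2 is cheaper by €49,178.22 − €45,915.84 = €3,262.38.

Offer 2 by €3,262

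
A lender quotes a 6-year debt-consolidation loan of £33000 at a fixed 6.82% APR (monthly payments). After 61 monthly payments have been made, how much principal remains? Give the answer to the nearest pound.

With monthly rate i = 6.82%/12 = 0.0056833, the balance after k of n payments is P · [(1+i)^n − (1+i)^k] / [(1+i)^n − 1].
(1+0.0056833)^72 = 1.50386969 and (1+0.0056833)^61 = 1.41298133, so the balance is 33,000 × (1.50386969 − 1.41298133) / (1.50386969 − 1) = £5,952.56.

£5,953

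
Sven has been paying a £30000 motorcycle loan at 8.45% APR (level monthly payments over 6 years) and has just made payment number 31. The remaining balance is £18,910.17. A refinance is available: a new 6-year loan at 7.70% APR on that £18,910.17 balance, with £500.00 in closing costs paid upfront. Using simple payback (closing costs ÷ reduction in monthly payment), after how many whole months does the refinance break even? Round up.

3 months

Current payment = 30,000 × 8.45%/12 / (1 − (1+0.0070417)^−72) = £532.61.
Refinanced payment = 18,910.17 × 0.0064167 / (1 − (1+0.0064167)^−72) = £328.79.
Monthly savings = £532.61 − £328.79 = £203.82.
Break-even = £500.00 / £203.82 = 2.45 → 3 months.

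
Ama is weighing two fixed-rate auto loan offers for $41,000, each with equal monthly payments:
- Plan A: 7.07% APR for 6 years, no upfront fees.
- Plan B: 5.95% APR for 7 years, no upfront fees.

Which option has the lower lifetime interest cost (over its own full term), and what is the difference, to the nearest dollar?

Plan A: at 7.07% the monthly rate is 0.0058917, so the payment is 41,000 × 0.0058917 / (1 − 1.0058917^−72) = $700.39.
Total interest on Plan A = 72 × $700.39 − $41,000 = $9,428.08.
Plan B: monthly rate = 5.95%/12 = 0.0049583; payment = 41,000 × 0.0049583 / (1 − (1+0.0049583)^−84) = $597.97.
Total interest on Plan B = 84 × $597.97 − $41,000 = $9,229.48.
Plan B is lower by $198.60.

Plan B by $199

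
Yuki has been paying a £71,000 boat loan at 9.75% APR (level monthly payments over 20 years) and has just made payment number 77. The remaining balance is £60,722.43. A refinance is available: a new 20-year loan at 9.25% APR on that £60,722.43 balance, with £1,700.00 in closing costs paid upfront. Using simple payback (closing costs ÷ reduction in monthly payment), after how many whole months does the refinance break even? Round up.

Current payment = 71,000 × 9.75%/12 / (1 − (1+0.0081250)^−240) = £673.45.
Refinanced payment = 60,722.43 × 0.0077083 / (1 − (1+0.0077083)^−240) = £556.14.
Monthly savings = £673.45 − £556.14 = £117.31.
Break-even = £1,700.00 / £117.31 = 14.49 → 15 months.

15 months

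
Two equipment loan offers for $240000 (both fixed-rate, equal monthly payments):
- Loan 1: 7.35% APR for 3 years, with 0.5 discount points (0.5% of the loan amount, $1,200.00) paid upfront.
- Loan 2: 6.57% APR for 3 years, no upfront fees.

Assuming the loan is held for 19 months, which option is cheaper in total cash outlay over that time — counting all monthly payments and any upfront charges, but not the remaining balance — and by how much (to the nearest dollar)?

Loan 1: monthly rate = 7.35%/12 = 0.0061250; payment = 240,000 × 0.0061250 / (1 − (1+0.0061250)^−36) = $7,448.97.
Loan 2: monthly rate = 6.57%/12 = 0.0054750; payment = 240,000 × 0.0054750 / (1 − (1+0.0054750)^−36) = $7,363.41.
Over 19 months: Loan 1 costs 19 × $7,448.97 + $1,200.00 = $142,730.43; Loan 2 costs 19 × $7,363.41 = $139,904.79.
Loan 2 is cheaper by $142,730.43 − $139,904.79 = $2,825.64.

Loan 2 by $2,826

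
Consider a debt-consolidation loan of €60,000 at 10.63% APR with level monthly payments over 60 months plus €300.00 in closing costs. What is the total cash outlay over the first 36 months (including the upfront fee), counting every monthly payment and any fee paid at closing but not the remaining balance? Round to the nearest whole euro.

€46,866

Monthly rate = 10.63%/12 = 0.0088583; payment = 60,000 × 0.0088583 / (1 − (1+0.0088583)^−60) = €1,293.50.
Total outlay = 36 × €1,293.50 + €300.00 = €46,866.00.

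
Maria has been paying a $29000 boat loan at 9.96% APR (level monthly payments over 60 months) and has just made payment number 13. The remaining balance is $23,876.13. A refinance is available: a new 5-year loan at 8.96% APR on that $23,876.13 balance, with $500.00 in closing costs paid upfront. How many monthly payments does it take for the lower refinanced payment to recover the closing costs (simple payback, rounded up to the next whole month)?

Current payment = 29,000 × 9.96%/12 / (1 − (1+0.0083000)^−60) = $615.59.
Refinanced payment = 23,876.13 × 0.0074667 / (1 − (1+0.0074667)^−60) = $495.17.
Monthly savings = $615.59 − $495.17 = $120.42.
Break-even = $500.00 / $120.42 = 4.15 → 5 months.

5 months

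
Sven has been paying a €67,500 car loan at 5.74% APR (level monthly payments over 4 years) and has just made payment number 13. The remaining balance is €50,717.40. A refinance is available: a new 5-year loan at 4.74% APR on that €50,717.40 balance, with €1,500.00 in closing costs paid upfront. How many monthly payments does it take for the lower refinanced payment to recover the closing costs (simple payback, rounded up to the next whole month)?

Current payment = 67,500 × 5.74%/12 / (1 − (1+0.0047833)^−48) = €1,577.21.
Refinanced payment = 50,717.40 × 0.0039500 / (1 − (1+0.0039500)^−60) = €951.07.
Monthly savings = €1,577.21 − €951.07 = €626.14.
Break-even = €1,500.00 / €626.14 = 2.40 → 3 months.

3 months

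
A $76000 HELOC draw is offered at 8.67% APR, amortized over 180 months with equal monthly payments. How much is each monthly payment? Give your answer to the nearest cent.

$755.99

Monthly rate = 8.67%/12 = 0.0072250; payment = 76,000 × 0.0072250 / (1 − (1+0.0072250)^−180) = $755.99.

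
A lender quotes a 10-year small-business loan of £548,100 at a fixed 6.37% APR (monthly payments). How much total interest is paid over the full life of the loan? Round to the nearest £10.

£194,380

At 6.37% the monthly rate is 0.0053083, so the payment is 548,100 × 0.0053083 / (1 − 1.0053083^−120) = £6,187.37.
Total paid = 120 × £6,187.37 = £742,484.40; interest = £742,484.40 − £548,100 = £194,384.40.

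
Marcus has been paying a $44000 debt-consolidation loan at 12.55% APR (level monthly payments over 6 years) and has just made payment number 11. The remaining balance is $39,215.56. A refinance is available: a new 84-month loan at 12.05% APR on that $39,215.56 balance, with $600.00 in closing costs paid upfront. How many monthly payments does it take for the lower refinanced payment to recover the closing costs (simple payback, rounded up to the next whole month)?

4 months

Current payment = 44,000 × 12.55%/12 / (1 − (1+0.0104583)^−72) = $872.84.
Refinanced payment = 39,215.56 × 0.0100417 / (1 − (1+0.0100417)^−84) = $693.31.
Monthly savings = $872.84 − $693.31 = $179.53.
Break-even = $600.00 / $179.53 = 3.34 → 4 months.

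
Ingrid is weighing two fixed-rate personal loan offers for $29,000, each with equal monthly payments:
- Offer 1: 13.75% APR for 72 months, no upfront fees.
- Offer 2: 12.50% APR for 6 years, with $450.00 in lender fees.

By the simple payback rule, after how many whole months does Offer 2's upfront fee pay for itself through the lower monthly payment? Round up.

Offer 1: monthly rate = 13.75%/12 = 0.0114583; payment = 29,000 × 0.0114583 / (1 − (1+0.0114583)^−72) = $593.69.
Offer 2: at 12.50% the monthly rate is 0.0104167, so the payment is 29,000 × 0.0104167 / (1 − 1.0104167^−72) = $574.52.
Monthly savings = $593.69 − $574.52 = $19.17.
Break-even = $450.00 / $19.17 = 23.47 → 24 months.

24 months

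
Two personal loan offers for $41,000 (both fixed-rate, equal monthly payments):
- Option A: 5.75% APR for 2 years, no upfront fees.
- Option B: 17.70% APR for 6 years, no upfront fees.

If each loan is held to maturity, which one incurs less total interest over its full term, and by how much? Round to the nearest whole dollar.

Option A by $23,328

Option A: at 5.75% the monthly rate is 0.0047917, so the payment is 41,000 × 0.0047917 / (1 − 1.0047917^−24) = $1,812.53.
Total interest on Option A = 24 × $1,812.53 − $41,000 = $2,500.72.
Option B: at 17.70% the monthly rate is 0.0147500, so the payment is 41,000 × 0.0147500 / (1 − 1.0147500^−72) = $928.18.
Total interest on Option B = 72 × $928.18 − $41,000 = $25,828.96.
Option A is lower by $23,328.24.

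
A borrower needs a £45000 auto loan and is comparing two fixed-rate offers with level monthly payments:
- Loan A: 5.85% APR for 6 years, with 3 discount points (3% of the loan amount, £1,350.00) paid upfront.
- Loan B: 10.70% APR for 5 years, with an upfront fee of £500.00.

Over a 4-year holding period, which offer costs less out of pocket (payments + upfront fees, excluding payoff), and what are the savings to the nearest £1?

Loan A: at 5.85% the monthly rate is 0.0048750, so the payment is 45,000 × 0.0048750 / (1 − 1.0048750^−72) = £742.60.
Loan B: at 10.70% the monthly rate is 0.0089167, so the payment is 45,000 × 0.0089167 / (1 − 1.0089167^−60) = £971.69.
Over 48 months: Loan A costs 48 × £742.60 + £1,350.00 = £36,994.80; Loan B costs 48 × £971.69 + £500.00 = £47,141.12.
Loan A is cheaper by £47,141.12 − £36,994.80 = £10,146.32.

Loan A by £10,146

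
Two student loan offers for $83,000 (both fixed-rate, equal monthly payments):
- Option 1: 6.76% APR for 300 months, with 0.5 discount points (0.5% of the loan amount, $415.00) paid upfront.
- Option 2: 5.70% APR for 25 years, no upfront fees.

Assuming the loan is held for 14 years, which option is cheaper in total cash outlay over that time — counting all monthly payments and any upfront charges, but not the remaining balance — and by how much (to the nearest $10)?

Option 2 by $9,540

Option 1: monthly rate = 6.76%/12 = 0.0056333; payment = 83,000 × 0.0056333 / (1 − (1+0.0056333)^−300) = $573.98.
Option 2: at 5.70% the monthly rate is 0.0047500, so the payment is 83,000 × 0.0047500 / (1 − 1.0047500^−300) = $519.65.
Over 168 months: Option 1 costs 168 × $573.98 + $415.00 = $96,843.64; Option 2 costs 168 × $519.65 = $87,301.20.
Option 2 is cheaper by $96,843.64 − $87,301.20 = $9,542.44.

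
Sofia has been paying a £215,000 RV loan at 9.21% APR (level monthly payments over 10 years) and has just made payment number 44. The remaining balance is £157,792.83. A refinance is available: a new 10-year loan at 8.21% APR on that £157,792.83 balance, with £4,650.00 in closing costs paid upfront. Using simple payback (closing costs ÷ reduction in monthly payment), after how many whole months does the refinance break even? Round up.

Current payment = 215,000 × 9.21%/12 / (1 − (1+0.0076750)^−120) = £2,748.02.
Refinanced payment = 157,792.83 × 0.0068417 / (1 − (1+0.0068417)^−120) = £1,932.02.
Monthly savings = £2,748.02 − £1,932.02 = £816.00.
Break-even = £4,650.00 / £816.00 = 5.70 → 6 months.

6 months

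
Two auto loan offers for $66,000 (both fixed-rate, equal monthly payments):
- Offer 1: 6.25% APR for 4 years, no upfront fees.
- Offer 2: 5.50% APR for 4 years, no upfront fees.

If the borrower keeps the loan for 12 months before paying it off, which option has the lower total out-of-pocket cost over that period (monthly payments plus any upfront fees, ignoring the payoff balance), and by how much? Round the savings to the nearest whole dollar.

Offer 2 by $272

Offer 1: at 6.25% the monthly rate is 0.0052083, so the payment is 66,000 × 0.0052083 / (1 − 1.0052083^−48) = $1,557.59.
Offer 2: monthly rate = 5.5%/12 = 0.0045833; payment = 66,000 × 0.0045833 / (1 − (1+0.0045833)^−48) = $1,534.93.
Over 12 months: Offer 1 costs 12 × $1,557.59 = $18,691.08; Offer 2 costs 12 × $1,534.93 = $18,419.16.
Offer 2 is cheaper by $18,691.08 − $18,419.16 = $271.92.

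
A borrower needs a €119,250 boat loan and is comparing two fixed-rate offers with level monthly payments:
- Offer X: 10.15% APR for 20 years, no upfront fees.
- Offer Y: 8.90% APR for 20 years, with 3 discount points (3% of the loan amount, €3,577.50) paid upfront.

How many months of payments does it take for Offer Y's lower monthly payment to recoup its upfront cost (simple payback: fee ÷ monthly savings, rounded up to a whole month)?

37 months

Offer X: monthly rate = 10.15%/12 = 0.0084583; payment = 119,250 × 0.0084583 / (1 − (1+0.0084583)^−240) = €1,162.66.
Offer Y: at 8.90% the monthly rate is 0.0074167, so the payment is 119,250 × 0.0074167 / (1 − 1.0074167^−240) = €1,065.27.
Monthly savings = €1,162.66 − €1,065.27 = €97.39.
Break-even = €3,577.50 / €97.39 = 36.73 → 37 months.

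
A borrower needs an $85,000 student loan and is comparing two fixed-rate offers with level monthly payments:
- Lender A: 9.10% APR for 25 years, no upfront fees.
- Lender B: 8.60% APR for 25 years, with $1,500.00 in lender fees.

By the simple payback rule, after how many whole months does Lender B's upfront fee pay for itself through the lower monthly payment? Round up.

Lender A: at 9.10% the monthly rate is 0.0075833, so the payment is 85,000 × 0.0075833 / (1 − 1.0075833^−300) = $719.15.
Lender B: monthly rate = 8.6%/12 = 0.0071667; payment = 85,000 × 0.0071667 / (1 − (1+0.0071667)^−300) = $690.18.
Monthly savings = $719.15 − $690.18 = $28.97.
Break-even = $1,500.00 / $28.97 = 51.78 → 52 months.

52 months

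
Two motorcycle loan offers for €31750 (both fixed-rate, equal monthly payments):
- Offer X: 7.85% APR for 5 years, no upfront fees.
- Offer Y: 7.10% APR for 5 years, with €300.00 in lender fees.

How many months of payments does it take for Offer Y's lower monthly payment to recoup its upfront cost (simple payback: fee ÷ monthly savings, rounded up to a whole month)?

Offer X: monthly rate = 7.85%/12 = 0.0065417; payment = 31,750 × 0.0065417 / (1 − (1+0.0065417)^−60) = €641.50.
Offer Y: at 7.10% the monthly rate is 0.0059167, so the payment is 31,750 × 0.0059167 / (1 − 1.0059167^−60) = €630.19.
Monthly savings = €641.50 − €630.19 = €11.31.
Break-even = €300.00 / €11.31 = 26.53 → 27 months.

27 months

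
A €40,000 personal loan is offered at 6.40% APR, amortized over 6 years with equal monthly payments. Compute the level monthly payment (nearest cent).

At 6.40% the monthly rate is 0.0053333, so the payment is 40,000 × 0.0053333 / (1 − 1.0053333^−72) = €670.49.

€670.49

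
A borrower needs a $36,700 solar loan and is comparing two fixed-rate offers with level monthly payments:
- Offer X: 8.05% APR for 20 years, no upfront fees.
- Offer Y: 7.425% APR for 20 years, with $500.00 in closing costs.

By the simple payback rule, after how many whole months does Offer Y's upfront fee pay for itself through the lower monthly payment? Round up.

36 months

Offer X: at 8.05% the monthly rate is 0.0067083, so the payment is 36,700 × 0.0067083 / (1 − 1.0067083^−240) = $308.12.
Offer Y: monthly rate = 7.425%/12 = 0.0061875; payment = 36,700 × 0.0061875 / (1 − (1+0.0061875)^−240) = $293.97.
Monthly savings = $308.12 − $293.97 = $14.15.
Break-even = $500.00 / $14.15 = 35.34 → 36 months.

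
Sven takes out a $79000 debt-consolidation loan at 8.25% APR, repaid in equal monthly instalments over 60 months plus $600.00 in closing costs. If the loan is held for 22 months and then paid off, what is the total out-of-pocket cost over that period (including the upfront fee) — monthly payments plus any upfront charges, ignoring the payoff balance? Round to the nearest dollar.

At 8.25% the monthly rate is 0.0068750, so the payment is 79,000 × 0.0068750 / (1 − 1.0068750^−60) = $1,611.30.
Total outlay = 22 × $1,611.30 + $600.00 = $36,048.60.

$36,049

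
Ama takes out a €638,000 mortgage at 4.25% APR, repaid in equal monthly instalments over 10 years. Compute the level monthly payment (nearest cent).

Monthly rate = 4.25%/12 = 0.0035417; payment = 638,000 × 0.0035417 / (1 − (1+0.0035417)^−120) = €6,535.51.

€6,535.51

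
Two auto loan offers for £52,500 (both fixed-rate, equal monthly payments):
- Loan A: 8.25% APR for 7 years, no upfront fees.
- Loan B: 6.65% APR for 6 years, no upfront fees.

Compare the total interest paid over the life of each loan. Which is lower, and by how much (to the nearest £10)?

Loan B by £5,470

Loan A: monthly rate = 8.25%/12 = 0.0068750; payment = 52,500 × 0.0068750 / (1 − (1+0.0068750)^−84) = £824.83.
Total interest on Loan A = 84 × £824.83 − £52,500 = £16,785.72.
Loan B: at 6.65% the monthly rate is 0.0055417, so the payment is 52,500 × 0.0055417 / (1 − 1.0055417^−72) = £886.28.
Total interest on Loan B = 72 × £886.28 − £52,500 = £11,312.16.
Loan B is lower by £5,473.56.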